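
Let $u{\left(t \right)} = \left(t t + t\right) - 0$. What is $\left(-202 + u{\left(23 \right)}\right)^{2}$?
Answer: $122500$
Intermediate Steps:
$u{\left(t \right)} = t + t^{2}$ ($u{\left(t \right)} = \left(t^{2} + t\right) + 0 = \left(t + t^{2}\right) + 0 = t + t^{2}$)
$\left(-202 + u{\left(23 \right)}\right)^{2} = \left(-202 + 23 \left(1 + 23\right)\right)^{2} = \left(-202 + 23 \cdot 24\right)^{2} = \left(-202 + 552\right)^{2} = 350^{2} = 122500$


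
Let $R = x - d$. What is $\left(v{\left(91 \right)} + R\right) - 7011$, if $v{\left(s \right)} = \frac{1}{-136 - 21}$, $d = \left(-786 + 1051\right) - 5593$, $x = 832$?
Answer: $- \frac{133608}{157} \approx -851.01$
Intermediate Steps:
$d = -5328$ ($d = 265 - 5593 = -5328$)
$R = 6160$ ($R = 832 - -5328 = 832 + 5328 = 6160$)
$v{\left(s \right)} = - \frac{1}{157}$ ($v{\left(s \right)} = \frac{1}{-157} = - \frac{1}{157}$)
$\left(v{\left(91 \right)} + R\right) - 7011 = \left(- \frac{1}{157} + 6160\right) - 7011 = \frac{967119}{157} - 7011 = - \frac{133608}{157}$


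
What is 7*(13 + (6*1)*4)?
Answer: 259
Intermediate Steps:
7*(13 + (6*1)*4) = 7*(13 + 6*4) = 7*(13 + 24) = 7*37 = 259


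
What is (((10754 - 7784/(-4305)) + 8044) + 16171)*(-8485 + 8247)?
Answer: -5118677186/615 ≈ -8.3231e+6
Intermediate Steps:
(((10754 - 7784/(-4305)) + 8044) + 16171)*(-8485 + 8247) = (((10754 - 7784*(-1/4305)) + 8044) + 16171)*(-238) = (((10754 + 1112/615) + 8044) + 16171)*(-238) = ((6614822/615 + 8044) + 16171)*(-238) = (11561882/615 + 16171)*(-238) = (21507047/615)*(-238) = -5118677186/615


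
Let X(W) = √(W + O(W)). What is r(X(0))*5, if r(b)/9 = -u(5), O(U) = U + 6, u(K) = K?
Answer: -225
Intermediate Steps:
O(U) = 6 + U
X(W) = √(6 + 2*W) (X(W) = √(W + (6 + W)) = √(6 + 2*W))
r(b) = -45 (r(b) = 9*(-1*5) = 9*(-5) = -45)
r(X(0))*5 = -45*5 = -225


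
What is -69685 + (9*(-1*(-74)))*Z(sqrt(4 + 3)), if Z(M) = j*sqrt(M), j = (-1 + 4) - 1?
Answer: -69685 + 1332*7**(1/4) ≈ -67518.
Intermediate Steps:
j = 2 (j = 3 - 1 = 2)
Z(M) = 2*sqrt(M)
-69685 + (9*(-1*(-74)))*Z(sqrt(4 + 3)) = -69685 + (9*(-1*(-74)))*(2*sqrt(sqrt(4 + 3))) = -69685 + (9*74)*(2*sqrt(sqrt(7))) = -69685 + 666*(2*7**(1/4)) = -69685 + 1332*7**(1/4)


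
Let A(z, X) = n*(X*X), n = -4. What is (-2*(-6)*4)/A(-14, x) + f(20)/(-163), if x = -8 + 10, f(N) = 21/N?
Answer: -9801/3260 ≈ -3.0064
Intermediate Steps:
x = 2
A(z, X) = -4*X**2 (A(z, X) = -4*X*X = -4*X**2)
(-2*(-6)*4)/A(-14, x) + f(20)/(-163) = (-2*(-6)*4)/((-4*2**2)) + (21/20)/(-163) = (12*4)/((-4*4)) + (21*(1/20))*(-1/163) = 48/(-16) + (21/20)*(-1/163) = 48*(-1/16) - 21/3260 = -3 - 21/3260 = -9801/3260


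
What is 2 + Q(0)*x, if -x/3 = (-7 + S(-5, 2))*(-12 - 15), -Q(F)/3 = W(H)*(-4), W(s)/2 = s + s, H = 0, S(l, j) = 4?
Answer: 2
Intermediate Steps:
W(s) = 4*s (W(s) = 2*(s + s) = 2*(2*s) = 4*s)
Q(F) = 0 (Q(F) = -3*4*0*(-4) = -0*(-4) = -3*0 = 0)
x = -243 (x = -3*(-7 + 4)*(-12 - 15) = -(-9)*(-27) = -3*81 = -243)
2 + Q(0)*x = 2 + 0*(-243) = 2 + 0 = 2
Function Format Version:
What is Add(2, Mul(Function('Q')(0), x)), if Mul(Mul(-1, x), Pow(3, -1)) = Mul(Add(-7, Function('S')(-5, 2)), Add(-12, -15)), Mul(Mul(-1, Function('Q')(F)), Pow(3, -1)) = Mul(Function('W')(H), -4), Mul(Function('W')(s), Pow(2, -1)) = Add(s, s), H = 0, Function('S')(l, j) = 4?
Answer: 2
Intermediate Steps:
Function('W')(s) = Mul(4, s) (Function('W')(s) = Mul(2, Add(s, s)) = Mul(2, Mul(2, s)) = Mul(4, s))
Function('Q')(F) = 0 (Function('Q')(F) = Mul(-3, Mul(Mul(4, 0), -4)) = Mul(-3, Mul(0, -4)) = Mul(-3, 0) = 0)
x = -243 (x = Mul(-3, Mul(Add(-7, 4), Add(-12, -15))) = Mul(-3, Mul(-3, -27)) = Mul(-3, 81) = -243)
Add(2, Mul(Function('Q')(0), x)) = Add(2, Mul(0, -243)) = Add(2, 0) = 2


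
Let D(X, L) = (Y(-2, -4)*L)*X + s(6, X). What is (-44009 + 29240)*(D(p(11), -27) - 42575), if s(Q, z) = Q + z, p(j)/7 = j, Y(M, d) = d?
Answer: 504745344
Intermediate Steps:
p(j) = 7*j
D(X, L) = 6 + X - 4*L*X (D(X, L) = (-4*L)*X + (6 + X) = -4*L*X + (6 + X) = 6 + X - 4*L*X)
(-44009 + 29240)*(D(p(11), -27) - 42575) = (-44009 + 29240)*((6 + 7*11 - 4*(-27)*7*11) - 42575) = -14769*((6 + 77 - 4*(-27)*77) - 42575) = -14769*((6 + 77 + 8316) - 42575) = -14769*(8399 - 42575) = -14769*(-34176) = 504745344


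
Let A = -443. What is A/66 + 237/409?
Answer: -165545/26994 ≈ -6.1327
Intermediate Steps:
A/66 + 237/409 = -443/66 + 237/409 = -165545/26994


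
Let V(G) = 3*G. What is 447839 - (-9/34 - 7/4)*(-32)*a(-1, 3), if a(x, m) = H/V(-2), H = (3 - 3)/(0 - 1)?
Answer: 447839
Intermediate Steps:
H = 0 (H = 0/(-1) = 0*(-1) = 0)
a(x, m) = 0 (a(x, m) = 0/((3*(-2))) = 0/(-6) = 0*(-⅙) = 0)
447839 - (-9/34 - 7/4)*(-32)*a(-1, 3) = 447839 - (-9/34 - 7/4)*(-32)*0 = 447839 - (-137/68*(-32))*0 = 447839 - 1096*0/17 = 447839 - 1*0 = 447839 + 0 = 447839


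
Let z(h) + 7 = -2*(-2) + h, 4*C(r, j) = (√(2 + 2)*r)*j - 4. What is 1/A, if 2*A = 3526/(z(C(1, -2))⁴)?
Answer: 625/1763 ≈ 0.35451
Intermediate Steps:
C(r, j) = -1 + j*r/2 (C(r, j) = ((√(2 + 2)*r)*j - 4)/4 = ((√4*r)*j - 4)/4 = ((2*r)*j - 4)/4 = (2*j*r - 4)/4 = (-4 + 2*j*r)/4 = -1 + j*r/2)
z(h) = -3 + h (z(h) = -7 + (-2*(-2) + h) = -7 + (4 + h) = -3 + h)
A = 1763/625 (A = (3526/((-3 + (-1 + (½)*(-2)*1))⁴))/2 = (3526/((-3 + (-1 - 1))⁴))/2 = (3526/((-3 - 2)⁴))/2 = (3526/((-5)⁴))/2 = (3526/625)/2 = (3526*(1/625))/2 = (½)*(3526/625) = 1763/625 ≈ 2.8208)
1/A = 1/(1763/625) = 625/1763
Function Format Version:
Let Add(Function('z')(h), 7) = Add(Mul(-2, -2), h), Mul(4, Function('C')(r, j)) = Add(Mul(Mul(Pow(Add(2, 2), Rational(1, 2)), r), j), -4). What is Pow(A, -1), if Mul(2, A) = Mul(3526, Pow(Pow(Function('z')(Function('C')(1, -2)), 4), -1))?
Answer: Rational(625, 1763) ≈ 0.35451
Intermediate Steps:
Function('C')(r, j) = Add(-1, Mul(Rational(1, 2), j, r)) (Function('C')(r, j) = Mul(Rational(1, 4), Add(Mul(Mul(Pow(Add(2, 2), Rational(1, 2)), r), j), -4)) = Mul(Rational(1, 4), Add(Mul(Mul(Pow(4, Rational(1, 2)), r), j), -4)) = Mul(Rational(1, 4), Add(Mul(Mul(2, r), j), -4)) = Mul(Rational(1, 4), Add(Mul(2, j, r), -4)) = Mul(Rational(1, 4), Add(-4, Mul(2, j, r))) = Add(-1, Mul(Rational(1, 2), j, r)))
Function('z')(h) = Add(-3, h) (Function('z')(h) = Add(-7, Add(Mul(-2, -2), h)) = Add(-7, Add(4, h)) = Add(-3, h))
A = Rational(1763, 625) (A = Mul(Rational(1, 2), Mul(3526, Pow(Pow(Add(-3, Add(-1, Mul(Rational(1, 2), -2, 1))), 4), -1))) = Mul(Rational(1, 2), Mul(3526, Pow(Pow(Add(-3, Add(-1, -1)), 4), -1))) = Mul(Rational(1, 2), Mul(3526, Pow(Pow(Add(-3, -2), 4), -1))) = Mul(Rational(1, 2), Mul(3526, Pow(Pow(-5, 4), -1))) = Mul(Rational(1, 2), Mul(3526, Pow(625, -1))) = Mul(Rational(1, 2), Mul(3526, Rational(1, 625))) = Mul(Rational(1, 2), Rational(3526, 625)) = Rational(1763, 625) ≈ 2.8208)
Pow(A, -1) = Pow(Rational(1763, 625), -1) = Rational(625, 1763)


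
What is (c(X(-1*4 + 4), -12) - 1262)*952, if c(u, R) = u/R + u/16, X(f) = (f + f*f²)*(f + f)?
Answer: -1201424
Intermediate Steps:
X(f) = 2*f*(f + f³) (X(f) = (f + f³)*(2*f) = 2*f*(f + f³))
c(u, R) = u/16 + u/R (c(u, R) = u/R + u*(1/16) = u/R + u/16 = u/16 + u/R)
(c(X(-1*4 + 4), -12) - 1262)*952 = (((2*(-1*4 + 4)²*(1 + (-1*4 + 4)²))/16 + (2*(-1*4 + 4)²*(1 + (-1*4 + 4)²))/(-12)) - 1262)*952 = (((2*(-4 + 4)²*(1 + (-4 + 4)²))/16 + (2*(-4 + 4)²*(1 + (-4 + 4)²))*(-1/12)) - 1262)*952 = (((2*0²*(1 + 0²))/16 + (2*0²*(1 + 0²))*(-1/12)) - 1262)*952 = (((2*0*(1 + 0))/16 + (2*0*(1 + 0))*(-1/12)) - 1262)*952 = (((2*0*1)/16 + (2*0*1)*(-1/12)) - 1262)*952 = (((1/16)*0 + 0*(-1/12)) - 1262)*952 = ((0 + 0) - 1262)*952 = (0 - 1262)*952 = -1262*952 = -1201424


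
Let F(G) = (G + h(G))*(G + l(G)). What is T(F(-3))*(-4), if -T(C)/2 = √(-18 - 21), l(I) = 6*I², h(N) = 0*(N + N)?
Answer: 8*I*√39 ≈ 49.96*I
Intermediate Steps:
h(N) = 0 (h(N) = 0*(2*N) = 0)
F(G) = G*(G + 6*G²) (F(G) = (G + 0)*(G + 6*G²) = G*(G + 6*G²))
T(C) = -2*I*√39 (T(C) = -2*√(-18 - 21) = -2*I*√39)
T(F(-3))*(-4) = -2*I*√39*(-4) = 8*I*√39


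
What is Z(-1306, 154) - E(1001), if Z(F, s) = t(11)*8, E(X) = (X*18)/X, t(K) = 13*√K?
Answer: -18 + 104*√11 ≈ 326.93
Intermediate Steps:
E(X) = 18 (E(X) = (18*X)/X = 18)
Z(F, s) = 104*√11 (Z(F, s) = (13*√11)*8 = 104*√11)
Z(-1306, 154) - E(1001) = 104*√11 - 1*18 = 104*√11 - 18 = -18 + 104*√11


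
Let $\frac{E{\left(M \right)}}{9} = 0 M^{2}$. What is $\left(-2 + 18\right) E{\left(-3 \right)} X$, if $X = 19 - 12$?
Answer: $0$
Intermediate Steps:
$E{\left(M \right)} = 0$ ($E{\left(M \right)} = 9 \cdot 0 M^{2} = 9 \cdot 0 = 0$)
$X = 7$
$\left(-2 + 18\right) E{\left(-3 \right)} X = \left(-2 + 18\right) 0 \cdot 7 = 16 \cdot 0 \cdot 7 = 0 \cdot 7 = 0$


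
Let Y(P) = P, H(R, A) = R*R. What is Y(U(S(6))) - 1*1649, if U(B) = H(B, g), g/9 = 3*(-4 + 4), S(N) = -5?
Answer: -1624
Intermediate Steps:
g = 0 (g = 9*(3*(-4 + 4)) = 9*(3*0) = 9*0 = 0)
H(R, A) = R²
U(B) = B²
Y(U(S(6))) - 1*1649 = (-5)² - 1*1649 = 25 - 1649 = -1624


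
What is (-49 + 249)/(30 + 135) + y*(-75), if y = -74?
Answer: 183190/33 ≈ 5551.2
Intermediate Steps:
(-49 + 249)/(30 + 135) + y*(-75) = (-49 + 249)/(30 + 135) - 74*(-75) = 200/165 + 5550 = 200*(1/165) + 5550 = 40/33 + 5550 = 183190/33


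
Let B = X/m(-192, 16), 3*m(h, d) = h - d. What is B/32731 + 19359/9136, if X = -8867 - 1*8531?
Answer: 8267115351/3887395408 ≈ 2.1266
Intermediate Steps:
m(h, d) = -d/3 + h/3 (m(h, d) = (h - d)/3 = -d/3 + h/3)
X = -17398 (X = -8867 - 8531 = -17398)
B = 26097/104 (B = -17398/(-1/3*16 + (1/3)*(-192)) = -17398/(-16/3 - 64) = -17398/(-208/3) = -17398*(-3/208) = 26097/104 ≈ 250.93)
B/32731 + 19359/9136 = (26097/104)/32731 + 19359/9136 = (26097/104)*(1/32731) + 19359*(1/9136) = 26097/3404024 + 19359/9136 = 8267115351/3887395408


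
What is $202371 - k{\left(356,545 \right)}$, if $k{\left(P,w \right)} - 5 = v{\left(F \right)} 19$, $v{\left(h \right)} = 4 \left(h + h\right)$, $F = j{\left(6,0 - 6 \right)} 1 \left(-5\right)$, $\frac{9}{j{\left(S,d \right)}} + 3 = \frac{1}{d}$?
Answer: $200206$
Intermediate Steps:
$j{\left(S,d \right)} = \frac{9}{-3 + \frac{1}{d}}$
$F = \frac{270}{19}$ ($F = - \frac{9 \left(0 - 6\right)}{-1 + 3 \left(0 - 6\right)} 1 \left(-5\right) = \left(-9\right) \left(-6\right) \frac{1}{-1 + 3 \left(-6\right)} 1 \left(-5\right) = \left(-9\right) \left(-6\right) \frac{1}{-1 - 18} \cdot 1 \left(-5\right) = \left(-9\right) \left(-6\right) \frac{1}{-19} \cdot 1 \left(-5\right) = \left(-9\right) \left(-6\right) \left(- \frac{1}{19}\right) 1 \left(-5\right) = \left(- \frac{54}{19}\right) 1 \left(-5\right) = \left(- \frac{54}{19}\right) \left(-5\right) = \frac{270}{19} \approx 14.211$)
$v{\left(h \right)} = 8 h$ ($v{\left(h \right)} = 4 \cdot 2 h = 8 h$)
$k{\left(P,w \right)} = 2165$ ($k{\left(P,w \right)} = 5 + 8 \cdot \frac{270}{19} \cdot 19 = 5 + \frac{2160}{19} \cdot 19 = 5 + 2160 = 2165$)
$202371 - k{\left(356,545 \right)} = 202371 - 2165 = 200206$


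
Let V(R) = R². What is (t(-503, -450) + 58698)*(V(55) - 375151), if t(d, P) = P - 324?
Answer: -21555026424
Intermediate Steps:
t(d, P) = -324 + P
(t(-503, -450) + 58698)*(V(55) - 375151) = ((-324 - 450) + 58698)*(55² - 375151) = (-774 + 58698)*(3025 - 375151) = 57924*(-372126) = -21555026424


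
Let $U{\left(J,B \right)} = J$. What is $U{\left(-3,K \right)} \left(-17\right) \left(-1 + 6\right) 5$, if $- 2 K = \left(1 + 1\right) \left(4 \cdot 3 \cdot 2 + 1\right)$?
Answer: $1275$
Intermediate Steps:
$K = -25$ ($K = - \frac{\left(1 + 1\right) \left(4 \cdot 3 \cdot 2 + 1\right)}{2} = - \frac{2 \left(12 \cdot 2 + 1\right)}{2} = - \frac{2 \left(24 + 1\right)}{2} = - \frac{2 \cdot 25}{2} = \left(- \frac{1}{2}\right) 50 = -25$)
$U{\left(-3,K \right)} \left(-17\right) \left(-1 + 6\right) 5 = \left(-3\right) \left(-17\right) \left(-1 + 6\right) 5 = 51 \cdot 5 \cdot 5 = 51 \cdot 25 = 1275$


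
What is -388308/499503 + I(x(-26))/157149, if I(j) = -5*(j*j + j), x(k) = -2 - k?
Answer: -6946746988/8721821883 ≈ -0.79648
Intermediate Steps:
I(j) = -5*j - 5*j² (I(j) = -5*(j² + j) = -5*(j + j²) = -5*j - 5*j²)
-388308/499503 + I(x(-26))/157149 = -388308/499503 - 5*(-2 - 1*(-26))*(1 + (-2 - 1*(-26)))/157149 = -388308*1/499503 - 5*(-2 + 26)*(1 + (-2 + 26))*(1/157149) = -129436/166501 - 5*24*(1 + 24)*(1/157149) = -129436/166501 - 5*24*25*(1/157149) = -129436/166501 - 3000*1/157149 = -129436/166501 - 1000/52383 = -6946746988/8721821883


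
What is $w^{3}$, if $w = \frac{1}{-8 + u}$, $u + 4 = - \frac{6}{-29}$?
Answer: $- \frac{24389}{40001688} \approx -0.0006097$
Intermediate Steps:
$u = - \frac{110}{29}$ ($u = -4 - \frac{6}{-29} = -4 - - \frac{6}{29} = -4 + \frac{6}{29} = - \frac{110}{29} \approx -3.7931$)
$w = - \frac{29}{342}$ ($w = \frac{1}{-8 - \frac{110}{29}} = \frac{1}{- \frac{342}{29}} = - \frac{29}{342} \approx -0.084795$)
$w^{3} = \left(- \frac{29}{342}\right)^{3} = - \frac{24389}{40001688}$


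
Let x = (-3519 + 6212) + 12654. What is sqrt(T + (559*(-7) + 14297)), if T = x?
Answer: 3*sqrt(2859) ≈ 160.41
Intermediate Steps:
x = 15347 (x = 2693 + 12654 = 15347)
T = 15347
sqrt(T + (559*(-7) + 14297)) = sqrt(15347 + (559*(-7) + 14297)) = sqrt(15347 + (-3913 + 14297)) = sqrt(15347 + 10384) = sqrt(25731) = 3*sqrt(2859)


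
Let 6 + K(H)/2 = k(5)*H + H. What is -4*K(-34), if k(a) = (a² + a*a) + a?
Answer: 15280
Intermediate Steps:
k(a) = a + 2*a² (k(a) = (a² + a²) + a = 2*a² + a = a + 2*a²)
K(H) = -12 + 112*H (K(H) = -12 + 2*((5*(1 + 2*5))*H + H) = -12 + 2*((5*(1 + 10))*H + H) = -12 + 2*((5*11)*H + H) = -12 + 2*(55*H + H) = -12 + 2*(56*H) = -12 + 112*H)
-4*K(-34) = -4*(-12 + 112*(-34)) = -4*(-12 - 3808) = -4*(-3820) = 15280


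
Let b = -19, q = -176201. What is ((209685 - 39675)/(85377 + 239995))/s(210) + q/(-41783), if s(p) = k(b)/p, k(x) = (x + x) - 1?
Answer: 62013596234/44183809397 ≈ 1.4035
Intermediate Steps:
k(x) = -1 + 2*x (k(x) = 2*x - 1 = -1 + 2*x)
s(p) = -39/p (s(p) = (-1 + 2*(-19))/p = (-1 - 38)/p = -39/p)
((209685 - 39675)/(85377 + 239995))/s(210) + q/(-41783) = ((209685 - 39675)/(85377 + 239995))/((-39/210)) - 176201/(-41783) = (170010/325372)/((-39*1/210)) - 176201*(-1/41783) = (170010*(1/325372))/(-13/70) + 176201/41783 = (85005/162686)*(-70/13) + 176201/41783 = -2975175/1057459 + 176201/41783 = 62013596234/44183809397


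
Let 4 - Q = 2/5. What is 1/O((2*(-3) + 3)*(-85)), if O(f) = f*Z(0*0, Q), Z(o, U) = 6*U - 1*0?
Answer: 1/5508 ≈ 0.00018155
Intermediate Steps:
Q = 18/5 (Q = 4 - 2/5 = 4 - 1*⅖ = 4 - ⅖ = 18/5 ≈ 3.6000)
Z(o, U) = 6*U (Z(o, U) = 6*U + 0 = 6*U)
O(f) = 108*f/5 (O(f) = f*(6*(18/5)) = f*(108/5) = 108*f/5)
1/O((2*(-3) + 3)*(-85)) = 1/(108*((2*(-3) + 3)*(-85))/5) = 1/(108*((-6 + 3)*(-85))/5) = 1/(108*(-3*(-85))/5) = 1/((108/5)*255) = 1/5508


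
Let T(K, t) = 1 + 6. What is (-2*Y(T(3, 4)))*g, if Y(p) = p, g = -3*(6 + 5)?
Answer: 462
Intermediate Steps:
T(K, t) = 7
g = -33 (g = -3*11 = -33)
(-2*Y(T(3, 4)))*g = -2*7*(-33) = -14*(-33) = 462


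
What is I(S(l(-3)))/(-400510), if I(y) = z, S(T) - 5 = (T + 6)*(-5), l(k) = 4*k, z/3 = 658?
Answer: -987/200255 ≈ -0.0049287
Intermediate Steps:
z = 1974 (z = 3*658 = 1974)
S(T) = -25 - 5*T (S(T) = 5 + (T + 6)*(-5) = 5 + (6 + T)*(-5) = 5 + (-30 - 5*T) = -25 - 5*T)
I(y) = 1974
I(S(l(-3)))/(-400510) = 1974/(-400510) = 1974*(-1/400510) = -987/200255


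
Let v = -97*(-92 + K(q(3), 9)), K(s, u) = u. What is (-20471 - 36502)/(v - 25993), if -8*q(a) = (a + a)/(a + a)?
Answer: 56973/17942 ≈ 3.1754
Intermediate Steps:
q(a) = -⅛ (q(a) = -(a + a)/(8*(a + a)) = -2*a/(8*(2*a)) = -2*a*1/(2*a)/8 = -⅛*1 = -⅛)
v = 8051 (v = -97*(-92 + 9) = -97*(-83) = 8051)
(-20471 - 36502)/(v - 25993) = (-20471 - 36502)/(8051 - 25993) = -56973/(-17942) = -56973*(-1/17942) = 56973/17942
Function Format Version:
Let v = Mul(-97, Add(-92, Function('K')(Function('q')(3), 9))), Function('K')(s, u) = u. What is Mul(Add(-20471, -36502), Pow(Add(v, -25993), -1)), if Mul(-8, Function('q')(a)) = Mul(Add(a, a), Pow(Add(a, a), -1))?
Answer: Rational(56973, 17942) ≈ 3.1754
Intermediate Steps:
Function('q')(a) = Rational(-1, 8) (Function('q')(a) = Mul(Rational(-1, 8), Mul(Add(a, a), Pow(Add(a, a), -1))) = Mul(Rational(-1, 8), Mul(Mul(2, a), Pow(Mul(2, a), -1))) = Mul(Rational(-1, 8), Mul(Mul(2, a), Mul(Rational(1, 2), Pow(a, -1)))) = Mul(Rational(-1, 8), 1) = Rational(-1, 8))
v = 8051 (v = Mul(-97, Add(-92, 9)) = Mul(-97, -83) = 8051)
Mul(Add(-20471, -36502), Pow(Add(v, -25993), -1)) = Mul(Add(-20471, -36502), Pow(Add(8051, -25993), -1)) = Mul(-56973, Pow(-17942, -1)) = Mul(-56973, Rational(-1, 17942)) = Rational(56973, 17942)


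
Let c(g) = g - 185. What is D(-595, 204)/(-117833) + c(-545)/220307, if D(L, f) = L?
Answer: 45064575/25959434731 ≈ 0.0017360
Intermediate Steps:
c(g) = -185 + g
D(-595, 204)/(-117833) + c(-545)/220307 = -595/(-117833) + (-185 - 545)/220307 = -595*(-1/117833) - 730*1/220307 = 595/117833 - 730/220307 = 45064575/25959434731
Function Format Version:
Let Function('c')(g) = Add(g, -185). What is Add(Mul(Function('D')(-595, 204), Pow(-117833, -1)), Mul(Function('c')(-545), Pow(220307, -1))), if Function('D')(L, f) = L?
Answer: Rational(45064575, 25959434731) ≈ 0.0017360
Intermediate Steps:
Function('c')(g) = Add(-185, g)
Add(Mul(Function('D')(-595, 204), Pow(-117833, -1)), Mul(Function('c')(-545), Pow(220307, -1))) = Add(Mul(-595, Pow(-117833, -1)), Mul(Add(-185, -545), Pow(220307, -1))) = Add(Mul(-595, Rational(-1, 117833)), Mul(-730, Rational(1, 220307))) = Add(Rational(595, 117833), Rational(-730, 220307)) = Rational(45064575, 25959434731)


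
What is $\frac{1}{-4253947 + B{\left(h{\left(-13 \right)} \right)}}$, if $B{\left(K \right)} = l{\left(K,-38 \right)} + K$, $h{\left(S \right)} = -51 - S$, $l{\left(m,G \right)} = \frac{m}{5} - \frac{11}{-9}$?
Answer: $- \frac{45}{191429612} \approx -2.3507 \cdot 10^{-7}$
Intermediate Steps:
$l{\left(m,G \right)} = \frac{11}{9} + \frac{m}{5}$ ($l{\left(m,G \right)} = m \frac{1}{5} - - \frac{11}{9} = \frac{m}{5} + \frac{11}{9} = \frac{11}{9} + \frac{m}{5}$)
$B{\left(K \right)} = \frac{11}{9} + \frac{6 K}{5}$ ($B{\left(K \right)} = \left(\frac{11}{9} + \frac{K}{5}\right) + K = \frac{11}{9} + \frac{6 K}{5}$)
$\frac{1}{-4253947 + B{\left(h{\left(-13 \right)} \right)}} = \frac{1}{-4253947 + \left(\frac{11}{9} + \frac{6 \left(-51 - -13\right)}{5}\right)} = \frac{1}{-4253947 + \left(\frac{11}{9} + \frac{6 \left(-51 + 13\right)}{5}\right)} = \frac{1}{-4253947 + \left(\frac{11}{9} + \frac{6}{5} \left(-38\right)\right)} = \frac{1}{-4253947 + \left(\frac{11}{9} - \frac{228}{5}\right)} = \frac{1}{-4253947 - \frac{1997}{45}} = \frac{1}{- \frac{191429612}{45}} = - \frac{45}{191429612}$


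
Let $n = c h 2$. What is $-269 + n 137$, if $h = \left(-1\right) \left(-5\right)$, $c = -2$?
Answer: $-3009$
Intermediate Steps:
$h = 5$
$n = -20$ ($n = \left(-2\right) 5 \cdot 2 = \left(-10\right) 2 = -20$)
$-269 + n 137 = -269 - 2740 = -3009$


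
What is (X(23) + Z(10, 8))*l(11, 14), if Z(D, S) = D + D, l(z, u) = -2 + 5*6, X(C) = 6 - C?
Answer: 84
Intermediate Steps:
l(z, u) = 28 (l(z, u) = -2 + 30 = 28)
Z(D, S) = 2*D
(X(23) + Z(10, 8))*l(11, 14) = ((6 - 1*23) + 2*10)*28 = ((6 - 23) + 20)*28 = (-17 + 20)*28 = 3*28 = 84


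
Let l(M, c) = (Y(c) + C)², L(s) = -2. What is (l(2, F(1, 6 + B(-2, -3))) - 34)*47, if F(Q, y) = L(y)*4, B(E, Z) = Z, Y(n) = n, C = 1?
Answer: 705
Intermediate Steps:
F(Q, y) = -8 (F(Q, y) = -2*4 = -8)
l(M, c) = (1 + c)² (l(M, c) = (c + 1)² = (1 + c)²)
(l(2, F(1, 6 + B(-2, -3))) - 34)*47 = ((1 - 8)² - 34)*47 = ((-7)² - 34)*47 = (49 - 34)*47 = 15*47 = 705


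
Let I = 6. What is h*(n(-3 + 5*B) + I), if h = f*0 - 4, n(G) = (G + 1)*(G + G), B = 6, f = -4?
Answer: -6072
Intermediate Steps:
n(G) = 2*G*(1 + G) (n(G) = (1 + G)*(2*G) = 2*G*(1 + G))
h = -4 (h = -4*0 - 4 = 0 - 4 = -4)
h*(n(-3 + 5*B) + I) = -4*(2*(-3 + 5*6)*(1 + (-3 + 5*6)) + 6) = -4*(2*(-3 + 30)*(1 + (-3 + 30)) + 6) = -4*(2*27*(1 + 27) + 6) = -4*(2*27*28 + 6) = -4*(1512 + 6) = -4*1518 = -6072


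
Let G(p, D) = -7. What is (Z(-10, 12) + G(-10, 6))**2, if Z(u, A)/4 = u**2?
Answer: 154449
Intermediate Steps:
Z(u, A) = 4*u**2
(Z(-10, 12) + G(-10, 6))**2 = (4*(-10)**2 - 7)**2 = (4*100 - 7)**2 = (400 - 7)**2 = 393**2 = 154449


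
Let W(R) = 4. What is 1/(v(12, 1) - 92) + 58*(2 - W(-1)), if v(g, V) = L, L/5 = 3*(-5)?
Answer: -19373/167 ≈ -116.01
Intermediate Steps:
L = -75 (L = 5*(3*(-5)) = 5*(-15) = -75)
v(g, V) = -75
1/(v(12, 1) - 92) + 58*(2 - W(-1)) = 1/(-75 - 92) + 58*(2 - 1*4) = 1/(-167) + 58*(2 - 4) = -1/167 + 58*(-2) = -1/167 - 116 = -19373/167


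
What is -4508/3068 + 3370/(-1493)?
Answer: -4267401/1145131 ≈ -3.7266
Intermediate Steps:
-4508/3068 + 3370/(-1493) = -4508*1/3068 + 3370*(-1/1493) = -1127/767 - 3370/1493 = -4267401/1145131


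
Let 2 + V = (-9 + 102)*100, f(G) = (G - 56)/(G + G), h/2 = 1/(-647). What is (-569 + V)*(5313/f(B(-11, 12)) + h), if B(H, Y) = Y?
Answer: -16366944832/647 ≈ -2.5297e+7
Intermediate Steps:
h = -2/647 (h = 2/(-647) = 2*(-1/647) = -2/647 ≈ -0.0030912)
f(G) = (-56 + G)/(2*G) (f(G) = (-56 + G)/((2*G)) = (-56 + G)*(1/(2*G)) = (-56 + G)/(2*G))
V = 9298 (V = -2 + (-9 + 102)*100 = -2 + 93*100 = -2 + 9300 = 9298)
(-569 + V)*(5313/f(B(-11, 12)) + h) = (-569 + 9298)*(5313/(((½)*(-56 + 12)/12)) - 2/647) = 8729*(5313/(((½)*(1/12)*(-44))) - 2/647) = 8729*(5313/(-11/6) - 2/647) = 8729*(5313*(-6/11) - 2/647) = 8729*(-2898 - 2/647) = 8729*(-1875008/647) = -16366944832/647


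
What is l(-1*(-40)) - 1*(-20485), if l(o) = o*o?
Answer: 22085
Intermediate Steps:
l(o) = o²
l(-1*(-40)) - 1*(-20485) = (-1*(-40))² - 1*(-20485) = 40² + 20485 = 1600 + 20485 = 22085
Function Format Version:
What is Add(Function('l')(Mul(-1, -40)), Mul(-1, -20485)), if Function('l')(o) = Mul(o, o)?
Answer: 22085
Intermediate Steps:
Function('l')(o) = Pow(o, 2)
Add(Function('l')(Mul(-1, -40)), Mul(-1, -20485)) = Add(Pow(Mul(-1, -40), 2), Mul(-1, -20485)) = Add(Pow(40, 2), 20485) = Add(1600, 20485) = 22085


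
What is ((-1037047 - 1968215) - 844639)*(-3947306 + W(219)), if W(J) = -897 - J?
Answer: 15201033806222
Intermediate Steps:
((-1037047 - 1968215) - 844639)*(-3947306 + W(219)) = ((-1037047 - 1968215) - 844639)*(-3947306 + (-897 - 1*219)) = (-3005262 - 844639)*(-3947306 + (-897 - 219)) = -3849901*(-3947306 - 1116) = -3849901*(-3948422) = 15201033806222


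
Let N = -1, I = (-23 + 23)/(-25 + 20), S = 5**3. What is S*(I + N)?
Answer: -125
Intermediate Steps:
S = 125
I = 0 (I = 0/(-5) = 0*(-1/5) = 0)
S*(I + N) = 125*(0 - 1) = 125*(-1) = -125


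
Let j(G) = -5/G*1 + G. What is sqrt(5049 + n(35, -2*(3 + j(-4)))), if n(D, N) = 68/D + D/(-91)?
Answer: 2*sqrt(261397955)/455 ≈ 71.067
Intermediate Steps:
j(G) = G - 5/G (j(G) = -5/G + G = G - 5/G)
n(D, N) = 68/D - D/91 (n(D, N) = 68/D + D*(-1/91) = 68/D - D/91)
sqrt(5049 + n(35, -2*(3 + j(-4)))) = sqrt(5049 + (68/35 - 1/91*35)) = sqrt(5049 + (68*(1/35) - 5/13)) = sqrt(5049 + (68/35 - 5/13)) = sqrt(5049 + 709/455) = sqrt(2298004/455) = 2*sqrt(261397955)/455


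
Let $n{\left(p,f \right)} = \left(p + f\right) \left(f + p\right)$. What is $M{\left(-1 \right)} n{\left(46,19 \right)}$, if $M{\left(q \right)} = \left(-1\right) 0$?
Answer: $0$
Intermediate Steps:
$n{\left(p,f \right)} = \left(f + p\right)^{2}$ ($n{\left(p,f \right)} = \left(f + p\right) \left(f + p\right) = \left(f + p\right)^{2}$)
$M{\left(q \right)} = 0$
$M{\left(-1 \right)} n{\left(46,19 \right)} = 0 \left(19 + 46\right)^{2} = 0 \cdot 65^{2} = 0 \cdot 4225 = 0$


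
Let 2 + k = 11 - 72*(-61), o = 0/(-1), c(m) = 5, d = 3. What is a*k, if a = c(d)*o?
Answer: 0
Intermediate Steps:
o = 0 (o = 0*(-1) = 0)
k = 4401 (k = -2 + (11 - 72*(-61)) = -2 + (11 + 4392) = -2 + 4403 = 4401)
a = 0 (a = 5*0 = 0)
a*k = 0*4401 = 0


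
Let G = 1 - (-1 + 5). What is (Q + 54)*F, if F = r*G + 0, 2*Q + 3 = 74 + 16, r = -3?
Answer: 1755/2 ≈ 877.50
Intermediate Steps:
Q = 87/2 (Q = -3/2 + (74 + 16)/2 = -3/2 + (½)*90 = -3/2 + 45 = 87/2 ≈ 43.500)
G = -3 (G = 1 - 1*4 = 1 - 4 = -3)
F = 9 (F = -3*(-3) + 0 = 9 + 0 = 9)
(Q + 54)*F = (87/2 + 54)*9 = (195/2)*9 = 1755/2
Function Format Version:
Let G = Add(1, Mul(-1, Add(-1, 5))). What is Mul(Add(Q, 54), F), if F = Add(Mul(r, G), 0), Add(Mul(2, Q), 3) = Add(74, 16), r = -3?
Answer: Rational(1755, 2) ≈ 877.50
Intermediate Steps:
Q = Rational(87, 2) (Q = Add(Rational(-3, 2), Mul(Rational(1, 2), Add(74, 16))) = Add(Rational(-3, 2), Mul(Rational(1, 2), 90)) = Add(Rational(-3, 2), 45) = Rational(87, 2) ≈ 43.500)
G = -3 (G = Add(1, Mul(-1, 4)) = Add(1, -4) = -3)
F = 9 (F = Add(Mul(-3, -3), 0) = Add(9, 0) = 9)
Mul(Add(Q, 54), F) = Mul(Add(Rational(87, 2), 54), 9) = Mul(Rational(195, 2), 9) = Rational(1755, 2)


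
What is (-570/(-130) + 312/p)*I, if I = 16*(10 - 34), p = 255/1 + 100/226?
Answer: -807795072/375245 ≈ -2152.7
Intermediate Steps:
p = 28865/113 (p = 255*1 + 100*(1/226) = 255 + 50/113 = 28865/113 ≈ 255.44)
I = -384 (I = 16*(-24) = -384)
(-570/(-130) + 312/p)*I = (-570/(-130) + 312/(28865/113))*(-384) = (-570*(-1/130) + 312*(113/28865))*(-384) = (57/13 + 35256/28865)*(-384) = (2103633/375245)*(-384) = -807795072/375245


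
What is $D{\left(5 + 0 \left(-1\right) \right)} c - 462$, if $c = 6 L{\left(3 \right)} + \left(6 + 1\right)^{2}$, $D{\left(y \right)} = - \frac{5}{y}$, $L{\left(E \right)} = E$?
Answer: $-529$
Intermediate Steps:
$c = 67$ ($c = 6 \cdot 3 + \left(6 + 1\right)^{2} = 18 + 7^{2} = 18 + 49 = 67$)
$D{\left(5 + 0 \left(-1\right) \right)} c - 462 = - \frac{5}{5 + 0 \left(-1\right)} 67 - 462 = - \frac{5}{5 + 0} \cdot 67 - 462 = - \frac{5}{5} \cdot 67 - 462 = \left(-5\right) \frac{1}{5} \cdot 67 - 462 = \left(-1\right) 67 - 462 = -67 - 462 = -529$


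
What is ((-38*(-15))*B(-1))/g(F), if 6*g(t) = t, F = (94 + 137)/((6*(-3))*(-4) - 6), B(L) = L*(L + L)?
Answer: 13680/7 ≈ 1954.3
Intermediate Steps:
B(L) = 2*L² (B(L) = L*(2*L) = 2*L²)
F = 7/2 (F = 231/(-18*(-4) - 6) = 231/(72 - 6) = 231/66 = 231*(1/66) = 7/2 ≈ 3.5000)
g(t) = t/6
((-38*(-15))*B(-1))/g(F) = ((-38*(-15))*(2*(-1)²))/(((⅙)*(7/2))) = (570*(2*1))/(7/12) = (570*2)*(12/7) = 1140*(12/7) = 13680/7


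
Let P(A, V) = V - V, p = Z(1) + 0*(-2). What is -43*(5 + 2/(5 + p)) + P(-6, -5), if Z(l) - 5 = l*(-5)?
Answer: -1161/5 ≈ -232.20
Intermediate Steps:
Z(l) = 5 - 5*l (Z(l) = 5 + l*(-5) = 5 - 5*l)
p = 0 (p = (5 - 5*1) + 0*(-2) = (5 - 5) + 0 = 0 + 0 = 0)
P(A, V) = 0
-43*(5 + 2/(5 + p)) + P(-6, -5) = -43*(5 + 2/(5 + 0)) + 0 = -43*(5 + 2/5) + 0 = -43*(5 + 2*(⅕)) + 0 = -43*(5 + ⅖) + 0 = -43*27/5 + 0 = -1161/5 + 0 = -1161/5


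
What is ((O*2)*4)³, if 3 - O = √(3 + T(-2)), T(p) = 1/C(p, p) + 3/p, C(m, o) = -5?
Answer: 99072/5 - 36224*√130/25 ≈ 3293.7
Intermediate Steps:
T(p) = -⅕ + 3/p (T(p) = 1/(-5) + 3/p = 1*(-⅕) + 3/p = -⅕ + 3/p)
O = 3 - √130/10 (O = 3 - √(3 + (⅕)*(15 - 1*(-2))/(-2)) = 3 - √(3 + (⅕)*(-½)*(15 + 2)) = 3 - √(3 + (⅕)*(-½)*17) = 3 - √(3 - 17/10) = 3 - √(13/10) = 3 - √130/10 ≈ 1.8598)
((O*2)*4)³ = (((3 - √130/10)*2)*4)³ = ((6 - √130/5)*4)³ = (24 - 4*√130/5)³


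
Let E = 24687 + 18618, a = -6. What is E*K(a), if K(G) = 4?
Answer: 173220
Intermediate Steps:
E = 43305
E*K(a) = 43305*4 = 173220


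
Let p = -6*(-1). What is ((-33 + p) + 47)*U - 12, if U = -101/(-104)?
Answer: 193/26 ≈ 7.4231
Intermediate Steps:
U = 101/104 (U = -101*(-1/104) = 101/104 ≈ 0.97115)
p = 6
((-33 + p) + 47)*U - 12 = ((-33 + 6) + 47)*(101/104) - 12 = (-27 + 47)*(101/104) - 12 = 20*(101/104) - 12 = 505/26 - 12 = 193/26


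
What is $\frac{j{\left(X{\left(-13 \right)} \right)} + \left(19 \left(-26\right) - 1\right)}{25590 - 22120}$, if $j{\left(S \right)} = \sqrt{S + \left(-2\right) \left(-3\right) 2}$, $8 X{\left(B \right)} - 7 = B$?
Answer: $- \frac{99}{694} + \frac{3 \sqrt{5}}{6940} \approx -0.14168$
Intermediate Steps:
$X{\left(B \right)} = \frac{7}{8} + \frac{B}{8}$
$j{\left(S \right)} = \sqrt{12 + S}$ ($j{\left(S \right)} = \sqrt{S + 6 \cdot 2} = \sqrt{S + 12} = \sqrt{12 + S}$)
$\frac{j{\left(X{\left(-13 \right)} \right)} + \left(19 \left(-26\right) - 1\right)}{25590 - 22120} = \frac{\sqrt{12 + \left(\frac{7}{8} + \frac{1}{8} \left(-13\right)\right)} + \left(19 \left(-26\right) - 1\right)}{25590 - 22120} = \frac{\sqrt{12 + \left(\frac{7}{8} - \frac{13}{8}\right)} - 495}{3470} = \left(\sqrt{12 - \frac{3}{4}} - 495\right) \frac{1}{3470} = \left(\sqrt{\frac{45}{4}} - 495\right) \frac{1}{3470} = \left(\frac{3 \sqrt{5}}{2} - 495\right) \frac{1}{3470} = \left(-495 + \frac{3 \sqrt{5}}{2}\right) \frac{1}{3470} = - \frac{99}{694} + \frac{3 \sqrt{5}}{6940}$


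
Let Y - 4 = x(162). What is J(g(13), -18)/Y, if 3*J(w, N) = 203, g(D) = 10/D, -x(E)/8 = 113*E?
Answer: -203/439332 ≈ -0.00046206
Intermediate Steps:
x(E) = -904*E
Y = -146444 (Y = 4 - 904*162 = 4 - 146448 = -146444)
J(w, N) = 203/3 (J(w, N) = (⅓)*203 = 203/3)
J(g(13), -18)/Y = (203/3)/(-146444) = (203/3)*(-1/146444) = -203/439332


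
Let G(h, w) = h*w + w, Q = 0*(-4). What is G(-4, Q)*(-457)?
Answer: 0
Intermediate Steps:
Q = 0
G(h, w) = w + h*w
G(-4, Q)*(-457) = (0*(1 - 4))*(-457) = (0*(-3))*(-457) = 0*(-457) = 0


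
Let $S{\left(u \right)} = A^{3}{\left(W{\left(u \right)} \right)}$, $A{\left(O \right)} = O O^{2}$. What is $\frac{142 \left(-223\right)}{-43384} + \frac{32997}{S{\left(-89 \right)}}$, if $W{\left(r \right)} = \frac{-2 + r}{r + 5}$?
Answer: $\frac{3693388651226657957}{230032800399116} \approx 16056.0$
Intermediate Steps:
$W{\left(r \right)} = \frac{-2 + r}{5 + r}$
$A{\left(O \right)} = O^{3}$
$S{\left(u \right)} = \frac{\left(-2 + u\right)^{9}}{\left(5 + u\right)^{9}}$ ($S{\left(u \right)} = \left(\left(\frac{-2 + u}{5 + u}\right)^{3}\right)^{3} = \left(\frac{\left(-2 + u\right)^{3}}{\left(5 + u\right)^{3}}\right)^{3} = \frac{\left(-2 + u\right)^{9}}{\left(5 + u\right)^{9}}$)
$\frac{142 \left(-223\right)}{-43384} + \frac{32997}{S{\left(-89 \right)}} = \frac{142 \left(-223\right)}{-43384} + \frac{32997}{\left(-2 - 89\right)^{9} \frac{1}{\left(5 - 89\right)^{9}}} = \left(-31666\right) \left(- \frac{1}{43384}\right) + \frac{32997}{\left(-91\right)^{9} \frac{1}{-208215748530929664}} = \frac{15833}{21692} + \frac{32997}{\left(-427929800129788411\right) \left(- \frac{1}{208215748530929664}\right)} = \frac{15833}{21692} + \frac{32997}{\frac{10604499373}{5159780352}} = \frac{15833}{21692} + 32997 \cdot \frac{5159780352}{10604499373} = \frac{15833}{21692} + \frac{170257272274944}{10604499373} = \frac{3693388651226657957}{230032800399116}$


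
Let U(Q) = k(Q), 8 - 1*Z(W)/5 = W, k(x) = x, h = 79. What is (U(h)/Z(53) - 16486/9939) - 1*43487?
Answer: -32417795152/745425 ≈ -43489.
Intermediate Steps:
Z(W) = 40 - 5*W
U(Q) = Q
(U(h)/Z(53) - 16486/9939) - 1*43487 = (79/(40 - 5*53) - 16486/9939) - 1*43487 = (79/(40 - 265) - 16486*1/9939) - 43487 = (79/(-225) - 16486/9939) - 43487 = (79*(-1/225) - 16486/9939) - 43487 = (-79/225 - 16486/9939) - 43487 = -1498177/745425 - 43487 = -32417795152/745425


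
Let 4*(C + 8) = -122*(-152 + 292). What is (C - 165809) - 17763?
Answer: -187850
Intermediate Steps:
C = -4278 (C = -8 + (-122*(-152 + 292))/4 = -8 + (-122*140)/4 = -8 + (1/4)*(-17080) = -8 - 4270 = -4278)
(C - 165809) - 17763 = (-4278 - 165809) - 17763 = -170087 - 17763 = -187850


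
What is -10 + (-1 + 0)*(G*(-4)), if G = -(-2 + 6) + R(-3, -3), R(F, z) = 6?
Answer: -2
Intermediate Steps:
G = 2 (G = -(-2 + 6) + 6 = -1*4 + 6 = -4 + 6 = 2)
-10 + (-1 + 0)*(G*(-4)) = -10 + (-1 + 0)*(2*(-4)) = -10 - 1*(-8) = -10 + 8 = -2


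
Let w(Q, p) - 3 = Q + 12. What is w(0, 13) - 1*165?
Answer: -150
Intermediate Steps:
w(Q, p) = 15 + Q (w(Q, p) = 3 + (Q + 12) = 3 + (12 + Q) = 15 + Q)
w(0, 13) - 1*165 = (15 + 0) - 1*165 = 15 - 165 = -150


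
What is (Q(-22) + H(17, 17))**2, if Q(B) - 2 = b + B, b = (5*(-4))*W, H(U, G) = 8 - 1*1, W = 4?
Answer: 8649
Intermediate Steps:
H(U, G) = 7 (H(U, G) = 8 - 1 = 7)
b = -80 (b = (5*(-4))*4 = -20*4 = -80)
Q(B) = -78 + B (Q(B) = 2 + (-80 + B) = -78 + B)
(Q(-22) + H(17, 17))**2 = ((-78 - 22) + 7)**2 = (-100 + 7)**2 = (-93)**2 = 8649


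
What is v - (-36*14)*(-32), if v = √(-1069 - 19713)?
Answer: -16128 + I*√20782 ≈ -16128.0 + 144.16*I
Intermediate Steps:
v = I*√20782 (v = √(-20782) = I*√20782 ≈ 144.16*I)
v - (-36*14)*(-32) = I*√20782 - (-36*14)*(-32) = I*√20782 - (-504)*(-32) = I*√20782 - 1*16128 = I*√20782 - 16128 = -16128 + I*√20782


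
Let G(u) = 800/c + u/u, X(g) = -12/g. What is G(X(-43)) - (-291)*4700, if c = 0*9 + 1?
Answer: 1368501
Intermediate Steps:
c = 1 (c = 0 + 1 = 1)
G(u) = 801 (G(u) = 800/1 + u/u = 800*1 + 1 = 800 + 1 = 801)
G(X(-43)) - (-291)*4700 = 801 - (-291)*4700 = 801 - 1*(-1367700) = 801 + 1367700 = 1368501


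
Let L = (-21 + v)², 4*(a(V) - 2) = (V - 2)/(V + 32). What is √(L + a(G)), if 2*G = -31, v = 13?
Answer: √286341/66 ≈ 8.1077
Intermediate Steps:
G = -31/2 (G = (½)*(-31) = -31/2 ≈ -15.500)
a(V) = 2 + (-2 + V)/(4*(32 + V)) (a(V) = 2 + ((V - 2)/(V + 32))/4 = 2 + ((-2 + V)/(32 + V))/4 = 2 + (-2 + V)/(4*(32 + V)))
L = 64 (L = (-21 + 13)² = (-8)² = 64)
√(L + a(G)) = √(64 + (254 + 9*(-31/2))/(4*(32 - 31/2))) = √(64 + (254 - 279/2)/(4*(33/2))) = √(64 + (¼)*(2/33)*(229/2)) = √(64 + 229/132) = √(8677/132) = √286341/66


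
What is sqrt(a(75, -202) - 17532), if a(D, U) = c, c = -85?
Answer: I*sqrt(17617) ≈ 132.73*I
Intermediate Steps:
a(D, U) = -85
sqrt(a(75, -202) - 17532) = sqrt(-85 - 17532) = sqrt(-17617) = I*sqrt(17617)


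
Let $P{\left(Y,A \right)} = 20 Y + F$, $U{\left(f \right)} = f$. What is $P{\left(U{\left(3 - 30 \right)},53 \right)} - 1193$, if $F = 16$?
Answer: $-1717$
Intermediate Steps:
$P{\left(Y,A \right)} = 16 + 20 Y$ ($P{\left(Y,A \right)} = 20 Y + 16 = 16 + 20 Y$)
$P{\left(U{\left(3 - 30 \right)},53 \right)} - 1193 = \left(16 + 20 \left(3 - 30\right)\right) - 1193 = \left(16 + 20 \left(-27\right)\right) - 1193 = \left(16 - 540\right) - 1193 = -524 - 1193 = -1717$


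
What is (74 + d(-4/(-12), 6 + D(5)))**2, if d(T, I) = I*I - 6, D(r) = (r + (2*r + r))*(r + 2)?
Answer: 457275456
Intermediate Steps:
D(r) = 4*r*(2 + r) (D(r) = (r + 3*r)*(2 + r) = (4*r)*(2 + r) = 4*r*(2 + r))
d(T, I) = -6 + I**2 (d(T, I) = I**2 - 6 = -6 + I**2)
(74 + d(-4/(-12), 6 + D(5)))**2 = (74 + (-6 + (6 + 4*5*(2 + 5))**2))**2 = (74 + (-6 + (6 + 4*5*7)**2))**2 = (74 + (-6 + (6 + 140)**2))**2 = (74 + (-6 + 146**2))**2 = (74 + (-6 + 21316))**2 = (74 + 21310)**2 = 21384**2 = 457275456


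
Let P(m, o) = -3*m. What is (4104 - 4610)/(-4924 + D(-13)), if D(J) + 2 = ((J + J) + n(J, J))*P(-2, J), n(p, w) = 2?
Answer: 253/2535 ≈ 0.099803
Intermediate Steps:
D(J) = 10 + 12*J (D(J) = -2 + ((J + J) + 2)*(-3*(-2)) = -2 + (2*J + 2)*6 = -2 + (2 + 2*J)*6 = -2 + (12 + 12*J) = 10 + 12*J)
(4104 - 4610)/(-4924 + D(-13)) = (4104 - 4610)/(-4924 + (10 + 12*(-13))) = -506/(-4924 + (10 - 156)) = -506/(-4924 - 146) = -506/(-5070) = -506*(-1/5070) = 253/2535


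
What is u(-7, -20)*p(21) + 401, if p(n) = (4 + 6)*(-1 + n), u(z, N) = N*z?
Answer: 28401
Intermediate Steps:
p(n) = -10 + 10*n (p(n) = 10*(-1 + n) = -10 + 10*n)
u(-7, -20)*p(21) + 401 = (-20*(-7))*(-10 + 10*21) + 401 = 140*(-10 + 210) + 401 = 140*200 + 401 = 28000 + 401 = 28401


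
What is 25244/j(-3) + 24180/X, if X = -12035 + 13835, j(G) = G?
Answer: -252037/30 ≈ -8401.2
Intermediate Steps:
X = 1800
25244/j(-3) + 24180/X = 25244/(-3) + 24180/1800 = 25244*(-⅓) + 24180*(1/1800) = -25244/3 + 403/30 = -252037/30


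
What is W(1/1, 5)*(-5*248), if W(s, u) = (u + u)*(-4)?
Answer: 49600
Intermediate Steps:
W(s, u) = -8*u (W(s, u) = (2*u)*(-4) = -8*u)
W(1/1, 5)*(-5*248) = (-8*5)*(-5*248) = -40*(-1240) = 49600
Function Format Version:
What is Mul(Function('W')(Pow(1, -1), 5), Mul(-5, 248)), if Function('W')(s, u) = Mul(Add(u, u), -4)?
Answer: 49600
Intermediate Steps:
Function('W')(s, u) = Mul(-8, u) (Function('W')(s, u) = Mul(Mul(2, u), -4) = Mul(-8, u))
Mul(Function('W')(Pow(1, -1), 5), Mul(-5, 248)) = Mul(Mul(-8, 5), Mul(-5, 248)) = Mul(-40, -1240) = 49600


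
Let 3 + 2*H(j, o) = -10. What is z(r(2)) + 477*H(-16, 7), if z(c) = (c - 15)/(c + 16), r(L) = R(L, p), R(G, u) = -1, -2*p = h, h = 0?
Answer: -93047/30 ≈ -3101.6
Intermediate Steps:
p = 0 (p = -½*0 = 0)
H(j, o) = -13/2 (H(j, o) = -3/2 + (½)*(-10) = -3/2 - 5 = -13/2)
r(L) = -1
z(c) = (-15 + c)/(16 + c)
z(r(2)) + 477*H(-16, 7) = (-15 - 1)/(16 - 1) + 477*(-13/2) = -16/15 - 6201/2 = -93047/30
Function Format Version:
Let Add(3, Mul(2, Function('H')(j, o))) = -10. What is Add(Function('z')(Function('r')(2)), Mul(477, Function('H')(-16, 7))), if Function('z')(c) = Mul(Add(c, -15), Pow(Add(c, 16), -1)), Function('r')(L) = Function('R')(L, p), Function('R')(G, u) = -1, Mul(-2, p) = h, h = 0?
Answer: Rational(-93047, 30) ≈ -3101.6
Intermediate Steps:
p = 0 (p = Mul(Rational(-1, 2), 0) = 0)
Function('H')(j, o) = Rational(-13, 2) (Function('H')(j, o) = Add(Rational(-3, 2), Mul(Rational(1, 2), -10)) = Add(Rational(-3, 2), -5) = Rational(-13, 2))
Function('r')(L) = -1
Function('z')(c) = Mul(Pow(Add(16, c), -1), Add(-15, c)) (Function('z')(c) = Mul(Add(-15, c), Pow(Add(16, c), -1)) = Mul(Pow(Add(16, c), -1), Add(-15, c)))
Add(Function('z')(Function('r')(2)), Mul(477, Function('H')(-16, 7))) = Add(Mul(Pow(Add(16, -1), -1), Add(-15, -1)), Mul(477, Rational(-13, 2))) = Add(Mul(Pow(15, -1), -16), Rational(-6201, 2)) = Add(Mul(Rational(1, 15), -16), Rational(-6201, 2)) = Add(Rational(-16, 15), Rational(-6201, 2)) = Rational(-93047, 30)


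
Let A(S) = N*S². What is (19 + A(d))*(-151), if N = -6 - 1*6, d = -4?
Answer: 26123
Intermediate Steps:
N = -12 (N = -6 - 6 = -12)
A(S) = -12*S²
(19 + A(d))*(-151) = (19 - 12*(-4)²)*(-151) = (19 - 12*16)*(-151) = (19 - 192)*(-151) = -173*(-151) = 26123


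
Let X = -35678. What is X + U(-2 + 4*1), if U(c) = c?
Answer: -35676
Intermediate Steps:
X + U(-2 + 4*1) = -35678 + (-2 + 4*1) = -35678 + (-2 + 4) = -35678 + 2 = -35676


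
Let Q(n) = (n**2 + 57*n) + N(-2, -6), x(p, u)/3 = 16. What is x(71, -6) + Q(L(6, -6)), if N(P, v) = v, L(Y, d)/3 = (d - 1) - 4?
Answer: -750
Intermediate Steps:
L(Y, d) = -15 + 3*d (L(Y, d) = 3*((d - 1) - 4) = 3*((-1 + d) - 4) = 3*(-5 + d) = -15 + 3*d)
x(p, u) = 48 (x(p, u) = 3*16 = 48)
Q(n) = -6 + n**2 + 57*n (Q(n) = (n**2 + 57*n) - 6 = -6 + n**2 + 57*n)
x(71, -6) + Q(L(6, -6)) = 48 + (-6 + (-15 + 3*(-6))**2 + 57*(-15 + 3*(-6))) = 48 + (-6 + (-15 - 18)**2 + 57*(-15 - 18)) = 48 + (-6 + (-33)**2 + 57*(-33)) = 48 + (-6 + 1089 - 1881) = 48 - 798 = -750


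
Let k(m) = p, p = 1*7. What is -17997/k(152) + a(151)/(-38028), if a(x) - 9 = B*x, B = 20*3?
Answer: -32593019/12676 ≈ -2571.2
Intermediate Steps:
B = 60
p = 7
k(m) = 7
a(x) = 9 + 60*x
-17997/k(152) + a(151)/(-38028) = -17997/7 + (9 + 60*151)/(-38028) = -17997*1/7 + (9 + 9060)*(-1/38028) = -2571 + 9069*(-1/38028) = -2571 - 3023/12676 = -32593019/12676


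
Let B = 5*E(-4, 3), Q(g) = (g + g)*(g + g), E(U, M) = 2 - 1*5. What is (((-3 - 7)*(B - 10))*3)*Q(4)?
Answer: 48000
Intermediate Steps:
E(U, M) = -3 (E(U, M) = 2 - 5 = -3)
Q(g) = 4*g² (Q(g) = (2*g)*(2*g) = 4*g²)
B = -15 (B = 5*(-3) = -15)
(((-3 - 7)*(B - 10))*3)*Q(4) = (((-3 - 7)*(-15 - 10))*3)*(4*4²) = (-10*(-25)*3)*(4*16) = (250*3)*64 = 750*64 = 48000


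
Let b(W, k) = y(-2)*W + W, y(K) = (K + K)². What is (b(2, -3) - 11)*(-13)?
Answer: -299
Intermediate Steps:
y(K) = 4*K² (y(K) = (2*K)² = 4*K²)
b(W, k) = 17*W (b(W, k) = (4*(-2)²)*W + W = (4*4)*W + W = 16*W + W = 17*W)
(b(2, -3) - 11)*(-13) = (17*2 - 11)*(-13) = (34 - 11)*(-13) = 23*(-13) = -299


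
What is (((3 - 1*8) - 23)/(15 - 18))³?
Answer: 21952/27 ≈ 813.04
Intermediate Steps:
(((3 - 1*8) - 23)/(15 - 18))³ = (((3 - 8) - 23)/(-3))³ = ((-5 - 23)*(-⅓))³ = (-28*(-⅓))³ = (28/3)³ = 21952/27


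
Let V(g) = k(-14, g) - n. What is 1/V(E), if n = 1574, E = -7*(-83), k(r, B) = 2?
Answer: -1/1572 ≈ -0.00063613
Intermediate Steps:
E = 581
V(g) = -1572 (V(g) = 2 - 1*1574 = 2 - 1574 = -1572)
1/V(E) = 1/(-1572) = -1/1572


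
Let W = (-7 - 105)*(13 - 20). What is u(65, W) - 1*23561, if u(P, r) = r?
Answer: -22777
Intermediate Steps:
W = 784 (W = -112*(-7) = 784)
u(65, W) - 1*23561 = 784 - 1*23561 = 784 - 23561 = -22777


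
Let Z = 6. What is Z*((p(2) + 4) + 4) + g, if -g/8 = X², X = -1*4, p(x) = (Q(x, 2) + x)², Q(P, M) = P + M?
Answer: 136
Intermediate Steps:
Q(P, M) = M + P
p(x) = (2 + 2*x)² (p(x) = ((2 + x) + x)² = (2 + 2*x)²)
X = -4
g = -128 (g = -8*(-4)² = -8*16 = -128)
Z*((p(2) + 4) + 4) + g = 6*((4*(1 + 2)² + 4) + 4) - 128 = 6*((4*3² + 4) + 4) - 128 = 6*((4*9 + 4) + 4) - 128 = 6*((36 + 4) + 4) - 128 = 6*(40 + 4) - 128 = 6*44 - 128 = 264 - 128 = 136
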